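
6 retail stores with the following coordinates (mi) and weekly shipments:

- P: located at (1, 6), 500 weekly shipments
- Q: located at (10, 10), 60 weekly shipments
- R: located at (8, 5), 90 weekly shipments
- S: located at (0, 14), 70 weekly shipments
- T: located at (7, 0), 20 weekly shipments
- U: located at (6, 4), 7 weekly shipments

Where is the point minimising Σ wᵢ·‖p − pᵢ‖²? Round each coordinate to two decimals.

The minimiser of Σwᵢ‖p−pᵢ‖² is the weighted centroid p* = (Σwᵢpᵢ)/(Σwᵢ).
Σwᵢ = 747.
Σwᵢxᵢ = 500·1 + 60·10 + 90·8 + 70·0 + 20·7 + 7·6 = 2002.
Σwᵢyᵢ = 500·6 + 60·10 + 90·5 + 70·14 + 20·0 + 7·4 = 5058.
x* = 2002/747 = 2.68, y* = 5058/747 = 6.77.

(2.68, 6.77)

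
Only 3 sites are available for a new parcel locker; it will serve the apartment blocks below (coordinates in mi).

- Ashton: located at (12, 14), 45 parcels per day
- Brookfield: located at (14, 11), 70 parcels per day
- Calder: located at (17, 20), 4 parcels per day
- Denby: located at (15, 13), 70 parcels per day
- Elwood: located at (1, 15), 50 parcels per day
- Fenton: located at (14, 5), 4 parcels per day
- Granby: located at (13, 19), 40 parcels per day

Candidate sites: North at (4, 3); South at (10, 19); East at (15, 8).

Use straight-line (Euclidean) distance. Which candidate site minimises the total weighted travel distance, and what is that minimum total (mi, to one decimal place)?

South, total 2114.1 mi

Total weighted distance at each candidate:
  North (4, 3): total = 4028.3
  South (10, 19): total = 2114.1
  East (15, 8): total = 2164.4
Minimum is at South with total 2114.1 mi.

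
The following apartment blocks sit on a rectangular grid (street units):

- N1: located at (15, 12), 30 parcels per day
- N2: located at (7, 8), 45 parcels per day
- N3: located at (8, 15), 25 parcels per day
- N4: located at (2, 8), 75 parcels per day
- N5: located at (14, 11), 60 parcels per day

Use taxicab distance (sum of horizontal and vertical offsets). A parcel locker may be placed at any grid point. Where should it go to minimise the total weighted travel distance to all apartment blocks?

Manhattan distance separates: Σwᵢ(|x−xᵢ|+|y−yᵢ|) = Σwᵢ|x−xᵢ| + Σwᵢ|y−yᵢ|, so x and y are optimised independently as 1-D weighted medians.
Total weight W = 235; half = 117.5.
x-coordinate, sorted with cumulative weight:
  x=2 (N4, w=75) cum 75
  x=7 (N2, w=45) cum 120  ← median
  x=8 (N3, w=25) cum 145
  x=14 (N5, w=60) cum 205
  x=15 (N1, w=30) cum 235
⇒ x* = 7
y-coordinate, sorted with cumulative weight:
  y=8 (N2, w=45) cum 45
  y=8 (N4, w=75) cum 120  ← median
  y=11 (N5, w=60) cum 180
  y=12 (N1, w=30) cum 210
  y=15 (N3, w=25) cum 235
⇒ y* = 8

(7, 8)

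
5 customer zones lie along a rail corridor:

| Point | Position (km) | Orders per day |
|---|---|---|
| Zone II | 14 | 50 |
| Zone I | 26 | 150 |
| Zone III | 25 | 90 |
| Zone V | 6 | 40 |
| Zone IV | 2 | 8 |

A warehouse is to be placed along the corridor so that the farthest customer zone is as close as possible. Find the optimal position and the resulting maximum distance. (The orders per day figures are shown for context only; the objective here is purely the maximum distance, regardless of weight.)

location 14, max distance 12

The 1-center on a line is the midpoint of the two extreme points: leftmost at 2, rightmost at 26.
Optimal location = (2 + 26)/2 = 14; maximum distance = (26 − 2)/2 = 12.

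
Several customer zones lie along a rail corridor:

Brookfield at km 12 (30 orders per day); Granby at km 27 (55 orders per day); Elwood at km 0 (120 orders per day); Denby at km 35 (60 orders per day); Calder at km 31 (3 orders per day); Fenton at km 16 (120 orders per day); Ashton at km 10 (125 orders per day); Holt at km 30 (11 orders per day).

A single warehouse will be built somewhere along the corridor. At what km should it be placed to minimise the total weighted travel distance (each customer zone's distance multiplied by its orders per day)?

For a sum of weighted absolute distances on a line, the optimum is the weighted median (not the mean). Total weight W = 524; half-weight = 262.
Sort by position and accumulate weight:
  km 0 (Elwood, w=120) → cum 120
  km 10 (Ashton, w=125) → cum 245
  km 12 (Brookfield, w=30) → cum 275  ≥ 262 → median here
  km 16 (Fenton, w=120) → cum 395
  km 27 (Granby, w=55) → cum 450
  km 30 (Holt, w=11) → cum 461
  km 31 (Calder, w=3) → cum 464
  km 35 (Denby, w=60) → cum 524
Optimal location: km 12.

x = 12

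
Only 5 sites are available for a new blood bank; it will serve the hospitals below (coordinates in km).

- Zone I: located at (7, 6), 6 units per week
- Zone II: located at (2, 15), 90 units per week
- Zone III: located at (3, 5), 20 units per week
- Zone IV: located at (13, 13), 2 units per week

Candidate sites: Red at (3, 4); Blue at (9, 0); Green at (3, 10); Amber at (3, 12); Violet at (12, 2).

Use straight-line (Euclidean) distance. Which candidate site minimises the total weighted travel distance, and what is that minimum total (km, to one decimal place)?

Total weighted distance at each candidate:
  Red (3, 4): total = 1067.8
  Blue (9, 0): total = 1711.1
  Green (3, 10): total = 613.7
  Amber (3, 12): total = 488.0
  Violet (12, 2): total = 1726.4
Minimum is at Amber with total 488.0 km.

Amber, total 488.0 km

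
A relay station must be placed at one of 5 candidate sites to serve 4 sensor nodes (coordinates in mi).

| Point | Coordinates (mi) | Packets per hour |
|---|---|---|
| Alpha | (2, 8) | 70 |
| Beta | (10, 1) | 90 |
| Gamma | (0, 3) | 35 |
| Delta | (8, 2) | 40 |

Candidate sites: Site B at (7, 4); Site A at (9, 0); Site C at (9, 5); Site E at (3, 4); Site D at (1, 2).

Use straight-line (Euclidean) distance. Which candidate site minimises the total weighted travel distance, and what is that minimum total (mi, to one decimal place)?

Site B, total 1167.0 mi

Total weighted distance at each candidate:
  Site B (7, 4): total = 1167.0
  Site A (9, 0): total = 1292.9
  Site C (9, 5): total = 1353.4
  Site E (3, 4): total = 1300.1
  Site D (1, 2): total = 1570.3
Minimum is at Site B with total 1167.0 mi.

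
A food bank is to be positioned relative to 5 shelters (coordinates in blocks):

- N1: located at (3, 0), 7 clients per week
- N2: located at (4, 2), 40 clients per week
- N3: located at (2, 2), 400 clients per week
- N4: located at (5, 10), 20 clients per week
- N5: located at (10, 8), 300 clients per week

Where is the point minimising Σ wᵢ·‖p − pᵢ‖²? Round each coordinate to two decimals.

(5.32, 4.54)

The minimiser of Σwᵢ‖p−pᵢ‖² is the weighted centroid p* = (Σwᵢpᵢ)/(Σwᵢ).
Σwᵢ = 767.
Σwᵢxᵢ = 7·3 + 40·4 + 400·2 + 20·5 + 300·10 = 4081.
Σwᵢyᵢ = 7·0 + 40·2 + 400·2 + 20·10 + 300·8 = 3480.
x* = 4081/767 = 5.32, y* = 3480/767 = 4.54.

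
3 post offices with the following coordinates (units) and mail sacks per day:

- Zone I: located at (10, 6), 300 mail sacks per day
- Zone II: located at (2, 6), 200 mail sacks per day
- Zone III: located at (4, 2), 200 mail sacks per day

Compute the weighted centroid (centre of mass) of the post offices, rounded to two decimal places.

The minimiser of Σwᵢ‖p−pᵢ‖² is the weighted centroid p* = (Σwᵢpᵢ)/(Σwᵢ).
Σwᵢ = 700.
Σwᵢxᵢ = 300·10 + 200·2 + 200·4 = 4200.
Σwᵢyᵢ = 300·6 + 200·6 + 200·2 = 3400.
x* = 4200/700 = 6.00, y* = 3400/700 = 4.86.

(6.00, 4.86)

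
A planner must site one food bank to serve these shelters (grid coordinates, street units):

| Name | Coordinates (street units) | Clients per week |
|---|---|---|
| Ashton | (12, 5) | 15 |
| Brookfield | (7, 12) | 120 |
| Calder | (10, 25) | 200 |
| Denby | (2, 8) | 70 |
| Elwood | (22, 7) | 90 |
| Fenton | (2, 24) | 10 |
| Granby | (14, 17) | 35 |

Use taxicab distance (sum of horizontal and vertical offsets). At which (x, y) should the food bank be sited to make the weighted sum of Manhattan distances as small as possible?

Manhattan distance separates: Σwᵢ(|x−xᵢ|+|y−yᵢ|) = Σwᵢ|x−xᵢ| + Σwᵢ|y−yᵢ|, so x and y are optimised independently as 1-D weighted medians.
Total weight W = 540; half = 270.
x-coordinate, sorted with cumulative weight:
  x=2 (Denby, w=70) cum 70
  x=2 (Fenton, w=10) cum 80
  x=7 (Brookfield, w=120) cum 200
  x=10 (Calder, w=200) cum 400  ← median
  x=12 (Ashton, w=15) cum 415
  x=14 (Granby, w=35) cum 450
  x=22 (Elwood, w=90) cum 540
⇒ x* = 10
y-coordinate, sorted with cumulative weight:
  y=5 (Ashton, w=15) cum 15
  y=7 (Elwood, w=90) cum 105
  y=8 (Denby, w=70) cum 175
  y=12 (Brookfield, w=120) cum 295  ← median
  y=17 (Granby, w=35) cum 330
  y=24 (Fenton, w=10) cum 340
  y=25 (Calder, w=200) cum 540
⇒ y* = 12

(10, 12)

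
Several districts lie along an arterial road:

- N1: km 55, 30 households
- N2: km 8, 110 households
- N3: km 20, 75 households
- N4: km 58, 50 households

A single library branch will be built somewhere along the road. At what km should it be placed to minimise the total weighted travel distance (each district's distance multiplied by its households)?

For a sum of weighted absolute distances on a line, the optimum is the weighted median (not the mean). Total weight W = 265; half-weight = 132.5.
Sort by position and accumulate weight:
  km 8 (N2, w=110) → cum 110
  km 20 (N3, w=75) → cum 185  ≥ 132.5 → median here
  km 55 (N1, w=30) → cum 215
  km 58 (N4, w=50) → cum 265
Optimal location: km 20.

x = 20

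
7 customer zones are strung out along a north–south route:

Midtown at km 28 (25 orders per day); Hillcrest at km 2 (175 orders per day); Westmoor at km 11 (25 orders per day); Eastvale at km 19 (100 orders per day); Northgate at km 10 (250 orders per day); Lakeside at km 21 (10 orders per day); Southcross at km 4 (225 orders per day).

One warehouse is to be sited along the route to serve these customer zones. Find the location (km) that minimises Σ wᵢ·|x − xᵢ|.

x = 10

For a sum of weighted absolute distances on a line, the optimum is the weighted median (not the mean). Total weight W = 810; half-weight = 405.
Sort by position and accumulate weight:
  km 2 (Hillcrest, w=175) → cum 175
  km 4 (Southcross, w=225) → cum 400
  km 10 (Northgate, w=250) → cum 650  ≥ 405 → median here
  km 11 (Westmoor, w=25) → cum 675
  km 19 (Eastvale, w=100) → cum 775
  km 21 (Lakeside, w=10) → cum 785
  km 28 (Midtown, w=25) → cum 810
Optimal location: km 10.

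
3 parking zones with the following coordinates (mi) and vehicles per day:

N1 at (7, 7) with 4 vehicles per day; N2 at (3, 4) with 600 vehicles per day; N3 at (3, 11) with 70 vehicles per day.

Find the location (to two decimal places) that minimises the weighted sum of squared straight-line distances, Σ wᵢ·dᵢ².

(3.02, 4.74)

The minimiser of Σwᵢ‖p−pᵢ‖² is the weighted centroid p* = (Σwᵢpᵢ)/(Σwᵢ).
Σwᵢ = 674.
Σwᵢxᵢ = 4·7 + 600·3 + 70·3 = 2038.
Σwᵢyᵢ = 4·7 + 600·4 + 70·11 = 3198.
x* = 2038/674 = 3.02, y* = 3198/674 = 4.74.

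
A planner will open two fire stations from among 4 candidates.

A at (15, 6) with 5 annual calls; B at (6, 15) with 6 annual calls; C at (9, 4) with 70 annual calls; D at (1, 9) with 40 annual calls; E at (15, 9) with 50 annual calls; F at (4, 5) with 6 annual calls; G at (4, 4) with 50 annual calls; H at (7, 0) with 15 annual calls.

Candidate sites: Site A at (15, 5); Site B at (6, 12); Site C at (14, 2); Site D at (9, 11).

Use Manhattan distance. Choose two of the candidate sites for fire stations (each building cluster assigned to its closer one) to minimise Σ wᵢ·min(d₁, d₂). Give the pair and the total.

{Site A, Site B}, total 1782

Evaluate every pair (each demand assigned to the nearer of the two):
  {Site A, Site B}: total = 1782
  {Site B, Site C}: total = 1942
  {Site A, Site D}: total = 1998
  {Site B, Site D}: total = 2032
  {Site C, Site D}: total = 2158
  {Site A, Site C}: total = 2330
Best pair: {Site A, Site B} with total 1782.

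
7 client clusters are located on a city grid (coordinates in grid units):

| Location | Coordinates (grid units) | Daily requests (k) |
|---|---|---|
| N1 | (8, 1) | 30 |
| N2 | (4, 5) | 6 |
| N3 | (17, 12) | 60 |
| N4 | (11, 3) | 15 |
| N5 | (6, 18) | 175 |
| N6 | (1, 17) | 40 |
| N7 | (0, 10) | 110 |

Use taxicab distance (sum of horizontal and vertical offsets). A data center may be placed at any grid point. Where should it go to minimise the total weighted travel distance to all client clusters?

(6, 12)

Manhattan distance separates: Σwᵢ(|x−xᵢ|+|y−yᵢ|) = Σwᵢ|x−xᵢ| + Σwᵢ|y−yᵢ|, so x and y are optimised independently as 1-D weighted medians.
Total weight W = 436; half = 218.
x-coordinate, sorted with cumulative weight:
  x=0 (N7, w=110) cum 110
  x=1 (N6, w=40) cum 150
  x=4 (N2, w=6) cum 156
  x=6 (N5, w=175) cum 331  ← median
  x=8 (N1, w=30) cum 361
  x=11 (N4, w=15) cum 376
  x=17 (N3, w=60) cum 436
⇒ x* = 6
y-coordinate, sorted with cumulative weight:
  y=1 (N1, w=30) cum 30
  y=3 (N4, w=15) cum 45
  y=5 (N2, w=6) cum 51
  y=10 (N7, w=110) cum 161
  y=12 (N3, w=60) cum 221  ← median
  y=17 (N6, w=40) cum 261
  y=18 (N5, w=175) cum 436
⇒ y* = 12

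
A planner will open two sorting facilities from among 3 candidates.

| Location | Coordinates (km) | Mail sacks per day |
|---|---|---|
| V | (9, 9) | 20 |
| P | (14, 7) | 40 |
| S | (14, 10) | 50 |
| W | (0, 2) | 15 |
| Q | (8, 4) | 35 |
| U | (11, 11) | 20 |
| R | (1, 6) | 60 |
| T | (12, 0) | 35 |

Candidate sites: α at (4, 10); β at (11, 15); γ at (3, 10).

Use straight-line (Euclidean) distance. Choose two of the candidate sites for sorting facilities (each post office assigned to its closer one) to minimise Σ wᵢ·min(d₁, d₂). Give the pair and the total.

Evaluate every pair (each demand assigned to the nearer of the two):
  {α, β}: total = 1950.1
  {β, γ}: total = 1975.7
  {α, γ}: total = 2258.1
Best pair: {α, β} with total 1950.1.

{α, β}, total 1950.1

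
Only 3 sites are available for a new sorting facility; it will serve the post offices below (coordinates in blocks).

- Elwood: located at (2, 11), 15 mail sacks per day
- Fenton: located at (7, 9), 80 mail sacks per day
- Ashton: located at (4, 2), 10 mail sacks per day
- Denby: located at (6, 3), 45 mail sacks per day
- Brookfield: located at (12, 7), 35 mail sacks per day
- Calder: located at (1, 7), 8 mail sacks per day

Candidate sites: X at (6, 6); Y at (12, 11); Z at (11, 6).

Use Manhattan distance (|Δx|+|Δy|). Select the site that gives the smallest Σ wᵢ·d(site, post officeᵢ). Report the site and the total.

Total weighted distance at each candidate:
  X (6, 6): total = 943
  Y (12, 11): total = 1770
  Z (11, 6): total = 1398
Minimum is at X with total 943 blocks.

X, total 943 blocks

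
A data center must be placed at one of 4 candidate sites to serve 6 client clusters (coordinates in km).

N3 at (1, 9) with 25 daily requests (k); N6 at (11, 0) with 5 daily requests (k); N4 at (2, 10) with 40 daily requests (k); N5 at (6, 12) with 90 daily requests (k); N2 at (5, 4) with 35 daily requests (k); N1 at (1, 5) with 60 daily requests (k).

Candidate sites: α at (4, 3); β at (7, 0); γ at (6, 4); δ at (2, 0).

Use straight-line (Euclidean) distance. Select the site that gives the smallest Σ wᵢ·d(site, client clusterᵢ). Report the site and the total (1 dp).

Total weighted distance at each candidate:
  α (4, 3): total = 1592.6
  β (7, 0): total = 2446.5
  γ (6, 4): total = 1558.2
  δ (2, 0): total = 2290.7
Minimum is at γ with total 1558.2 km.

γ, total 1558.2 km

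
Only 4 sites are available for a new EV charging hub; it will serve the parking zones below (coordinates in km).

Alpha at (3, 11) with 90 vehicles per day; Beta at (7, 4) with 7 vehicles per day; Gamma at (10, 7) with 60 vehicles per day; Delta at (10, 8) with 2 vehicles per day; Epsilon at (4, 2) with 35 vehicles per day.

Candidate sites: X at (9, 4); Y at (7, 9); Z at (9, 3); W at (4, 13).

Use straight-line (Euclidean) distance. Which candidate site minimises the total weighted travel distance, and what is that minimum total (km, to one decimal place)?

Total weighted distance at each candidate:
  X (9, 4): total = 1230.2
  Y (7, 9): total = 926.7
  Z (9, 3): total = 1351.7
  W (4, 13): total = 1177.4
Minimum is at Y with total 926.7 km.

Y, total 926.7 km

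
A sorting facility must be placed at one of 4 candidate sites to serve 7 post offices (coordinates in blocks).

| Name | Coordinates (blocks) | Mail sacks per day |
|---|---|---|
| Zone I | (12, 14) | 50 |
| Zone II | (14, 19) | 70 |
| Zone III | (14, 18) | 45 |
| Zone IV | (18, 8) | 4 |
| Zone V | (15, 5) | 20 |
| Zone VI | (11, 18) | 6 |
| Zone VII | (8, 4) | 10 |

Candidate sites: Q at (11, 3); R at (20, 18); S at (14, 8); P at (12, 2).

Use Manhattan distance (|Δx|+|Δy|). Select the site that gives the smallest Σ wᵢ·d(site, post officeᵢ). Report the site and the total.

Total weighted distance at each candidate:
  Q (11, 3): total = 3038
  R (20, 18): total = 2082
  S (14, 8): total = 1894
  P (12, 2): total = 3070
Minimum is at S with total 1894 blocks.

S, total 1894 blocks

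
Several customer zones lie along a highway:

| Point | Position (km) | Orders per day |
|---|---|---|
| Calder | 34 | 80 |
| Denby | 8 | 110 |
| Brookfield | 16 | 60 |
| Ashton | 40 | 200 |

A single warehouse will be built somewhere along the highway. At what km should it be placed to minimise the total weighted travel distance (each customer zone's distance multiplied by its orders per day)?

For a sum of weighted absolute distances on a line, the optimum is the weighted median (not the mean). Total weight W = 450; half-weight = 225.
Sort by position and accumulate weight:
  km 8 (Denby, w=110) → cum 110
  km 16 (Brookfield, w=60) → cum 170
  km 34 (Calder, w=80) → cum 250  ≥ 225 → median here
  km 40 (Ashton, w=200) → cum 450
Optimal location: km 34.

x = 34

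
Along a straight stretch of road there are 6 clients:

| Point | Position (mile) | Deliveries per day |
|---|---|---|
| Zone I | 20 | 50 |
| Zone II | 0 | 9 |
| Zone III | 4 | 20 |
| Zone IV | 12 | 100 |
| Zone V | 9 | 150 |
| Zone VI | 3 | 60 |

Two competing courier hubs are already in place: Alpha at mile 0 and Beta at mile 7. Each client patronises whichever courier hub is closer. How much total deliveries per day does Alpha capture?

The indifferent point is the midpoint (0+7)/2 = 3.5; clients left of it (closer to Alpha at 0) go to Alpha, those right go to Beta.
  Zone II at 0 (w=9) → Alpha
  Zone VI at 3 (w=60) → Alpha
  Zone III at 4 (w=20) → Beta
  Zone V at 9 (w=150) → Beta
  Zone IV at 12 (w=100) → Beta
  Zone I at 20 (w=50) → Beta
Alpha captures 69; Beta captures 320.

69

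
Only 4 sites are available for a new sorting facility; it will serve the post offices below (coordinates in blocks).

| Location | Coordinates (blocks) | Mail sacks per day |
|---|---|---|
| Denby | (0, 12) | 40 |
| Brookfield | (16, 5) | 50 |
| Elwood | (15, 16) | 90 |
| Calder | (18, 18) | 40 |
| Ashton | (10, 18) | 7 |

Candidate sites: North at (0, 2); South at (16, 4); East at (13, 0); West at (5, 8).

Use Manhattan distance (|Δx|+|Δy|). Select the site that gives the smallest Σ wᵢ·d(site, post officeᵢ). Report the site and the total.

South, total 2960 blocks

Total weighted distance at each candidate:
  North (0, 2): total = 5502
  South (16, 4): total = 2960
  East (13, 0): total = 4087
  West (5, 8): total = 3705
Minimum is at South with total 2960 blocks.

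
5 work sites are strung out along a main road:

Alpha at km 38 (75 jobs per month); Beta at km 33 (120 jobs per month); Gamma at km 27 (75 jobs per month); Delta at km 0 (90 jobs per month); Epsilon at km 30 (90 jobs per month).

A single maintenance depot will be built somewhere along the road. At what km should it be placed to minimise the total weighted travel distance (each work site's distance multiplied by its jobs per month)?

x = 30

For a sum of weighted absolute distances on a line, the optimum is the weighted median (not the mean). Total weight W = 450; half-weight = 225.
Sort by position and accumulate weight:
  km 0 (Delta, w=90) → cum 90
  km 27 (Gamma, w=75) → cum 165
  km 30 (Epsilon, w=90) → cum 255  ≥ 225 → median here
  km 33 (Beta, w=120) → cum 375
  km 38 (Alpha, w=75) → cum 450
Optimal location: km 30.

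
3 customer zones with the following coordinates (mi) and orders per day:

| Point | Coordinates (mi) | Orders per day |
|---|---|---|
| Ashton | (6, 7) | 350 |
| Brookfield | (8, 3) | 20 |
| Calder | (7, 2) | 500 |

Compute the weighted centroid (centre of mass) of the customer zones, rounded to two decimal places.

The minimiser of Σwᵢ‖p−pᵢ‖² is the weighted centroid p* = (Σwᵢpᵢ)/(Σwᵢ).
Σwᵢ = 870.
Σwᵢxᵢ = 350·6 + 20·8 + 500·7 = 5760.
Σwᵢyᵢ = 350·7 + 20·3 + 500·2 = 3510.
x* = 5760/870 = 6.62, y* = 3510/870 = 4.03.

(6.62, 4.03)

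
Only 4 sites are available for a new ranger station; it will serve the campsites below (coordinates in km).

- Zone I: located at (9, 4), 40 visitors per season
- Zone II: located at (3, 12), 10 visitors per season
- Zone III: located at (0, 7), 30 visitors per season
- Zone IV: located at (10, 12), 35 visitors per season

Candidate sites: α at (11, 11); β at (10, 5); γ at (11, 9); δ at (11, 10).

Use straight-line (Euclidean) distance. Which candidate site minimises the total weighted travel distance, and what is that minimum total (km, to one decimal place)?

β, total 706.5 km

Total weighted distance at each candidate:
  α (11, 11): total = 772.5
  β (10, 5): total = 706.5
  γ (11, 9): total = 746.9
  δ (11, 10): total = 755.8
Minimum is at β with total 706.5 km.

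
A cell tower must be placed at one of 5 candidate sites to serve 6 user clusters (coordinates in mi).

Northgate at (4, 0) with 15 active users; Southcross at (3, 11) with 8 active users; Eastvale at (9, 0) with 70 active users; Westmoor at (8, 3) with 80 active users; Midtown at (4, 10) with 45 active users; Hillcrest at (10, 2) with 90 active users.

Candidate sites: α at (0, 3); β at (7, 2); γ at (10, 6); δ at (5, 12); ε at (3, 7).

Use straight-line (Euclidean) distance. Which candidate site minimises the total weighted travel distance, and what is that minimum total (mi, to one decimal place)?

β, total 1098.5 mi

Total weighted distance at each candidate:
  α (0, 3): total = 2714.7
  β (7, 2): total = 1098.5
  γ (10, 6): total = 1594.8
  δ (5, 12): total = 2949.8
  ε (3, 7): total = 2212.2
Minimum is at β with total 1098.5 mi.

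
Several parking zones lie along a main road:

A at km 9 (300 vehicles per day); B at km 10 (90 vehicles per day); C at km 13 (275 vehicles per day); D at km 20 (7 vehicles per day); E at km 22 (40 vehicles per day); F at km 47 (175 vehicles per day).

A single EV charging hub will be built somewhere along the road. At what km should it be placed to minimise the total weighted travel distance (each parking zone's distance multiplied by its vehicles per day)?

For a sum of weighted absolute distances on a line, the optimum is the weighted median (not the mean). Total weight W = 887; half-weight = 443.5.
Sort by position and accumulate weight:
  km 9 (A, w=300) → cum 300
  km 10 (B, w=90) → cum 390
  km 13 (C, w=275) → cum 665  ≥ 443.5 → median here
  km 20 (D, w=7) → cum 672
  km 22 (E, w=40) → cum 712
  km 47 (F, w=175) → cum 887
Optimal location: km 13.

x = 13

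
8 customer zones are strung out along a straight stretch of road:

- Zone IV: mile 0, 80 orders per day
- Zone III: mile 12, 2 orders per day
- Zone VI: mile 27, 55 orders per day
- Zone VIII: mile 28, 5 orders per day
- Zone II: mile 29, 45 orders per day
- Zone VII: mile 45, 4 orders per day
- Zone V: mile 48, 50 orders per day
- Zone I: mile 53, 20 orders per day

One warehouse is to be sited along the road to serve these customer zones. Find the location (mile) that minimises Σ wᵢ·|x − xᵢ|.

For a sum of weighted absolute distances on a line, the optimum is the weighted median (not the mean). Total weight W = 261; half-weight = 130.5.
Sort by position and accumulate weight:
  mile 0 (Zone IV, w=80) → cum 80
  mile 12 (Zone III, w=2) → cum 82
  mile 27 (Zone VI, w=55) → cum 137  ≥ 130.5 → median here
  mile 28 (Zone VIII, w=5) → cum 142
  mile 29 (Zone II, w=45) → cum 187
  mile 45 (Zone VII, w=4) → cum 191
  mile 48 (Zone V, w=50) → cum 241
  mile 53 (Zone I, w=20) → cum 261
Optimal location: mile 27.

x = 27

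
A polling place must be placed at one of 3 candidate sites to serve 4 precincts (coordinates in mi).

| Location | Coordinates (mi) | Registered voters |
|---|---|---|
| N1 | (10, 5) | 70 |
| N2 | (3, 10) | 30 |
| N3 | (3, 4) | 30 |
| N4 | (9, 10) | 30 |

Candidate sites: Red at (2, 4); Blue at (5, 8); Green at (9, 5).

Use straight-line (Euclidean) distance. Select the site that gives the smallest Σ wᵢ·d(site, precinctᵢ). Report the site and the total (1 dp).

Total weighted distance at each candidate:
  Red (2, 4): total = 1053.4
  Blue (5, 8): total = 761.3
  Green (9, 5): total = 636.8
Minimum is at Green with total 636.8 mi.

Green, total 636.8 mi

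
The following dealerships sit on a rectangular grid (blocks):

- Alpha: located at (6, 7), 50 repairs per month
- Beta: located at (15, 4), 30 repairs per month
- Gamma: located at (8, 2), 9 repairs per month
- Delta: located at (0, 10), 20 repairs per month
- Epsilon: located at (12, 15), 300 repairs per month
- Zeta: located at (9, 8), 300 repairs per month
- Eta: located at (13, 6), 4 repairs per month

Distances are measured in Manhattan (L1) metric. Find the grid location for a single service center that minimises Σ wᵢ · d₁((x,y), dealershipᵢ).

Manhattan distance separates: Σwᵢ(|x−xᵢ|+|y−yᵢ|) = Σwᵢ|x−xᵢ| + Σwᵢ|y−yᵢ|, so x and y are optimised independently as 1-D weighted medians.
Total weight W = 713; half = 356.5.
x-coordinate, sorted with cumulative weight:
  x=0 (Delta, w=20) cum 20
  x=6 (Alpha, w=50) cum 70
  x=8 (Gamma, w=9) cum 79
  x=9 (Zeta, w=300) cum 379  ← median
  x=12 (Epsilon, w=300) cum 679
  x=13 (Eta, w=4) cum 683
  x=15 (Beta, w=30) cum 713
⇒ x* = 9
y-coordinate, sorted with cumulative weight:
  y=2 (Gamma, w=9) cum 9
  y=4 (Beta, w=30) cum 39
  y=6 (Eta, w=4) cum 43
  y=7 (Alpha, w=50) cum 93
  y=8 (Zeta, w=300) cum 393  ← median
  y=10 (Delta, w=20) cum 413
  y=15 (Epsilon, w=300) cum 713
⇒ y* = 8

(9, 8)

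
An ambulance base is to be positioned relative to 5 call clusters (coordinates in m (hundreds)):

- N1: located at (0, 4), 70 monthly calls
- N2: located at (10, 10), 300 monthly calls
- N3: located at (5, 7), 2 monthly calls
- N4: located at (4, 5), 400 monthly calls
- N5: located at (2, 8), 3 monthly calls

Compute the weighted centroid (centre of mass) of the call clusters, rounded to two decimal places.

(5.96, 6.86)

The minimiser of Σwᵢ‖p−pᵢ‖² is the weighted centroid p* = (Σwᵢpᵢ)/(Σwᵢ).
Σwᵢ = 775.
Σwᵢxᵢ = 70·0 + 300·10 + 2·5 + 400·4 + 3·2 = 4616.
Σwᵢyᵢ = 70·4 + 300·10 + 2·7 + 400·5 + 3·8 = 5318.
x* = 4616/775 = 5.96, y* = 5318/775 = 6.86.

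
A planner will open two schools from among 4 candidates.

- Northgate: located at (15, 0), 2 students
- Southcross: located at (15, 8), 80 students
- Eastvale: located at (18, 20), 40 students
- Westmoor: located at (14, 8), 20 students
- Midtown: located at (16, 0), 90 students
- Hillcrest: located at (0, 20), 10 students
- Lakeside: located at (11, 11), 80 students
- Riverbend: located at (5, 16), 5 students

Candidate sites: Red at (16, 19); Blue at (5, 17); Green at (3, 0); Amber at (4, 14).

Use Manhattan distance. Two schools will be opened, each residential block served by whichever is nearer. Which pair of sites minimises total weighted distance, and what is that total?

{Red, Green}, total 3814

Evaluate every pair (each demand assigned to the nearer of the two):
  {Red, Green}: total = 3814
  {Red, Amber}: total = 4005
  {Red, Blue}: total = 4135
  {Green, Amber}: total = 4589
  {Blue, Green}: total = 4759
  {Blue, Amber}: total = 5595
Best pair: {Red, Green} with total 3814.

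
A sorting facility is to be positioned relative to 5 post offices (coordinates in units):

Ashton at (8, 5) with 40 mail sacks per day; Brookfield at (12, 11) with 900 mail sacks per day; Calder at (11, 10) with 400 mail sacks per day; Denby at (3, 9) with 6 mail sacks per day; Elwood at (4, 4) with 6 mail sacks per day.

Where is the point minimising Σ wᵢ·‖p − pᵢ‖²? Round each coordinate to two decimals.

The minimiser of Σwᵢ‖p−pᵢ‖² is the weighted centroid p* = (Σwᵢpᵢ)/(Σwᵢ).
Σwᵢ = 1352.
Σwᵢxᵢ = 40·8 + 900·12 + 400·11 + 6·3 + 6·4 = 15562.
Σwᵢyᵢ = 40·5 + 900·11 + 400·10 + 6·9 + 6·4 = 14178.
x* = 15562/1352 = 11.51, y* = 14178/1352 = 10.49.

(11.51, 10.49)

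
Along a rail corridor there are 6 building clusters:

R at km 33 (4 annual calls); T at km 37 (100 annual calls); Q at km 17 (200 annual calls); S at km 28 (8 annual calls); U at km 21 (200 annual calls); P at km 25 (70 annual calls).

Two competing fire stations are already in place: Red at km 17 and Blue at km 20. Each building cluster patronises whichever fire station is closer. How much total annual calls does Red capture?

The indifferent point is the midpoint (17+20)/2 = 18.5; building clusters left of it (closer to Red at 17) go to Red, those right go to Blue.
  Q at 17 (w=200) → Red
  U at 21 (w=200) → Blue
  P at 25 (w=70) → Blue
  S at 28 (w=8) → Blue
  R at 33 (w=4) → Blue
  T at 37 (w=100) → Blue
Red captures 200; Blue captures 382.

200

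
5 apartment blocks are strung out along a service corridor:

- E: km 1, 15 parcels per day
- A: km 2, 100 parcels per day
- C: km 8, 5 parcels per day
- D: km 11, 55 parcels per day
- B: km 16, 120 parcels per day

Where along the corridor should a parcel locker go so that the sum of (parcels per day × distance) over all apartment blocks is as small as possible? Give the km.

For a sum of weighted absolute distances on a line, the optimum is the weighted median (not the mean). Total weight W = 295; half-weight = 147.5.
Sort by position and accumulate weight:
  km 1 (E, w=15) → cum 15
  km 2 (A, w=100) → cum 115
  km 8 (C, w=5) → cum 120
  km 11 (D, w=55) → cum 175  ≥ 147.5 → median here
  km 16 (B, w=120) → cum 295
Optimal location: km 11.

x = 11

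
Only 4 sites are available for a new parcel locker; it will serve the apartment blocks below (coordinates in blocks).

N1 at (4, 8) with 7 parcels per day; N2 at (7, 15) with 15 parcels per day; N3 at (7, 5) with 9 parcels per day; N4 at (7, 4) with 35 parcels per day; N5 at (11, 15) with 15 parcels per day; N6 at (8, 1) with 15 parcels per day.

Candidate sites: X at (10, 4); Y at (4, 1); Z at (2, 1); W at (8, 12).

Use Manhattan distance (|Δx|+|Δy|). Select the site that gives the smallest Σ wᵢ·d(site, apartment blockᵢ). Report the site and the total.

Total weighted distance at each candidate:
  X (10, 4): total = 676
  Y (4, 1): total = 952
  Z (2, 1): total = 1144
  W (8, 12): total = 758
Minimum is at X with total 676 blocks.

X, total 676 blocks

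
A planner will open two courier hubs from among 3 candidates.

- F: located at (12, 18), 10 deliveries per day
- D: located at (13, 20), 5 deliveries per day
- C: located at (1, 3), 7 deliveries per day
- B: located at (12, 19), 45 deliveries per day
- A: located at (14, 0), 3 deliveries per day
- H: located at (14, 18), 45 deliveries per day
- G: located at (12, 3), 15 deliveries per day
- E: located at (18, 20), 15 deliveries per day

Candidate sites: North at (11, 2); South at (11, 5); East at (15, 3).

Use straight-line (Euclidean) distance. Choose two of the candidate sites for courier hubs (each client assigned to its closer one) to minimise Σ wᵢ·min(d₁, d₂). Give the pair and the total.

Evaluate every pair (each demand assigned to the nearer of the two):
  {North, South}: total = 1788.7
  {South, East}: total = 1800.7
  {North, East}: total = 2007.6
Best pair: {North, South} with total 1788.7.

{North, South}, total 1788.7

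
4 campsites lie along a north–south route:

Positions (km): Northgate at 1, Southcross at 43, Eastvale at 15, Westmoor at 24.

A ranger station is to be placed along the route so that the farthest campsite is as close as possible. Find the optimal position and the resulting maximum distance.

The 1-center on a line is the midpoint of the two extreme points: leftmost at 1, rightmost at 43.
Optimal location = (1 + 43)/2 = 22; maximum distance = (43 − 1)/2 = 21.

location 22, max distance 21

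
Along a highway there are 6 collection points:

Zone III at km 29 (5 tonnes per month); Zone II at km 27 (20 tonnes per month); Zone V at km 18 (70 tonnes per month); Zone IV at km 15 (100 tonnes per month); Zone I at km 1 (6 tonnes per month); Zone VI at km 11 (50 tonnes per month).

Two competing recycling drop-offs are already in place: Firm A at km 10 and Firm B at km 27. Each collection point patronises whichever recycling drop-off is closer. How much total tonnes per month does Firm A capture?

226

The indifferent point is the midpoint (10+27)/2 = 18.5; collection points left of it (closer to Firm A at 10) go to Firm A, those right go to Firm B.
  Zone I at 1 (w=6) → Firm A
  Zone VI at 11 (w=50) → Firm A
  Zone IV at 15 (w=100) → Firm A
  Zone V at 18 (w=70) → Firm A
  Zone II at 27 (w=20) → Firm B
  Zone III at 29 (w=5) → Firm B
Firm A captures 226; Firm B captures 25.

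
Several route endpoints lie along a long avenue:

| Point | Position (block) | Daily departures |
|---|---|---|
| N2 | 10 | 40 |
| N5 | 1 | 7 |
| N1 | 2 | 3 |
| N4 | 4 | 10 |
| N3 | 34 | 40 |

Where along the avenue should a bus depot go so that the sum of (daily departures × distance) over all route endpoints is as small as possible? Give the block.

For a sum of weighted absolute distances on a line, the optimum is the weighted median (not the mean). Total weight W = 100; half-weight = 50.
Sort by position and accumulate weight:
  block 1 (N5, w=7) → cum 7
  block 2 (N1, w=3) → cum 10
  block 4 (N4, w=10) → cum 20
  block 10 (N2, w=40) → cum 60  ≥ 50 → median here
  block 34 (N3, w=40) → cum 100
Optimal location: block 10.

x = 10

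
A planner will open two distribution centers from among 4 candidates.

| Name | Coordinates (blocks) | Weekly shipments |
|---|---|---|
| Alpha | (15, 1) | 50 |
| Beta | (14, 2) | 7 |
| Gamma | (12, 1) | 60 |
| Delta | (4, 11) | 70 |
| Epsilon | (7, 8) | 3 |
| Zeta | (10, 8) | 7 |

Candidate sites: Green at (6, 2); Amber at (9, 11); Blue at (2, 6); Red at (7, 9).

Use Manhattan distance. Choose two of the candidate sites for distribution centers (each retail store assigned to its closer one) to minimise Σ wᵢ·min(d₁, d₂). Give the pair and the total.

{Green, Red}, total 1357

Evaluate every pair (each demand assigned to the nearer of the two):
  {Green, Red}: total = 1357
  {Green, Amber}: total = 1369
  {Green, Blue}: total = 1557
  {Amber, Red}: total = 2059
  {Blue, Red}: total = 2059
  {Amber, Blue}: total = 2071
Best pair: {Green, Red} with total 1357.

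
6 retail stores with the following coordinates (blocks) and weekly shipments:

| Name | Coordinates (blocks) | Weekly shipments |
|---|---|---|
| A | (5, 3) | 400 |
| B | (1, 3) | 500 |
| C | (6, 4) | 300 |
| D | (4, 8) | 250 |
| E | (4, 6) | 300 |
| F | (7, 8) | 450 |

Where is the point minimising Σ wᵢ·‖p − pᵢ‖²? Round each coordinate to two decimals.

(4.39, 5.14)

The minimiser of Σwᵢ‖p−pᵢ‖² is the weighted centroid p* = (Σwᵢpᵢ)/(Σwᵢ).
Σwᵢ = 2200.
Σwᵢxᵢ = 400·5 + 500·1 + 300·6 + 250·4 + 300·4 + 450·7 = 9650.
Σwᵢyᵢ = 400·3 + 500·3 + 300·4 + 250·8 + 300·6 + 450·8 = 11300.
x* = 9650/2200 = 4.39, y* = 11300/2200 = 5.14.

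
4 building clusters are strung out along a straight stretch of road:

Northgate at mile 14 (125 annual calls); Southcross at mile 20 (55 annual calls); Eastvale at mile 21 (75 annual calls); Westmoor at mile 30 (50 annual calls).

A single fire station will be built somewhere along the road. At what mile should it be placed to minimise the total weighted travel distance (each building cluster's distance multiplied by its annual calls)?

For a sum of weighted absolute distances on a line, the optimum is the weighted median (not the mean). Total weight W = 305; half-weight = 152.5.
Sort by position and accumulate weight:
  mile 14 (Northgate, w=125) → cum 125
  mile 20 (Southcross, w=55) → cum 180  ≥ 152.5 → median here
  mile 21 (Eastvale, w=75) → cum 255
  mile 30 (Westmoor, w=50) → cum 305
Optimal location: mile 20.

x = 20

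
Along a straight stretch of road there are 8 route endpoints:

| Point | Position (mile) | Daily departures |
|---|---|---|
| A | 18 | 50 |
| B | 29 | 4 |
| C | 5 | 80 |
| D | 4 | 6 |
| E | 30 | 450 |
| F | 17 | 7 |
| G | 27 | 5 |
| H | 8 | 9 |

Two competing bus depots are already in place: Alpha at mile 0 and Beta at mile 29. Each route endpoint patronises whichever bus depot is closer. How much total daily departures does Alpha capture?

95

The indifferent point is the midpoint (0+29)/2 = 14.5; route endpoints left of it (closer to Alpha at 0) go to Alpha, those right go to Beta.
  D at 4 (w=6) → Alpha
  C at 5 (w=80) → Alpha
  H at 8 (w=9) → Alpha
  F at 17 (w=7) → Beta
  A at 18 (w=50) → Beta
  G at 27 (w=5) → Beta
  B at 29 (w=4) → Beta
  E at 30 (w=450) → Beta
Alpha captures 95; Beta captures 516.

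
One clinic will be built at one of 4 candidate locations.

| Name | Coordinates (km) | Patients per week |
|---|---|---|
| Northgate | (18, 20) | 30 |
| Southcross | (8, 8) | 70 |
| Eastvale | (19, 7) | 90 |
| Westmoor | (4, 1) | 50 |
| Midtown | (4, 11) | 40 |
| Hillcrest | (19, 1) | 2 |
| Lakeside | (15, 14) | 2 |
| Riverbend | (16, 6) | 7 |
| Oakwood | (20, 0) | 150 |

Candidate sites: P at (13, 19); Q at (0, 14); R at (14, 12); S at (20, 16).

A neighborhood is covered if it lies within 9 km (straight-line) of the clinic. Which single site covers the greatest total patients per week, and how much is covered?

Coverage radius r = 9 km; a point is covered iff (Δx)²+(Δy)² ≤ 9² = 81.
  P (13, 19): covers {Northgate, Lakeside} → 32
  Q (0, 14): covers {Midtown} → 40
  R (14, 12): covers {Northgate, Southcross, Eastvale, Lakeside, Riverbend} → 199
  S (20, 16): covers {Northgate, Lakeside} → 32
Maximum coverage at R: 199 patients per week.

R, covering 199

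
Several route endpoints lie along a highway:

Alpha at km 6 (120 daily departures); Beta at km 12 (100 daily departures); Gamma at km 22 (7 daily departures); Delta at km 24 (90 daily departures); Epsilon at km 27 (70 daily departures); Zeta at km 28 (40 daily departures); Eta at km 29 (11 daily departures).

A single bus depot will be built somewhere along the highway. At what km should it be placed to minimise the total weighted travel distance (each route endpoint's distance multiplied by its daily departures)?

x = 12

For a sum of weighted absolute distances on a line, the optimum is the weighted median (not the mean). Total weight W = 438; half-weight = 219.
Sort by position and accumulate weight:
  km 6 (Alpha, w=120) → cum 120
  km 12 (Beta, w=100) → cum 220  ≥ 219 → median here
  km 22 (Gamma, w=7) → cum 227
  km 24 (Delta, w=90) → cum 317
  km 27 (Epsilon, w=70) → cum 387
  km 28 (Zeta, w=40) → cum 427
  km 29 (Eta, w=11) → cum 438
Optimal location: km 12.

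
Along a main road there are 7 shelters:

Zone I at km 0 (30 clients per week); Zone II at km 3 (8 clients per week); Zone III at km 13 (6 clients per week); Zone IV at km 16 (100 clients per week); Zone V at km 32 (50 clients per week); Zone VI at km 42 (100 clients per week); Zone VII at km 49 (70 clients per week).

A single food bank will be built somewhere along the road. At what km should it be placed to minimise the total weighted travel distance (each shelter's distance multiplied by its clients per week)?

x = 32

For a sum of weighted absolute distances on a line, the optimum is the weighted median (not the mean). Total weight W = 364; half-weight = 182.
Sort by position and accumulate weight:
  km 0 (Zone I, w=30) → cum 30
  km 3 (Zone II, w=8) → cum 38
  km 13 (Zone III, w=6) → cum 44
  km 16 (Zone IV, w=100) → cum 144
  km 32 (Zone V, w=50) → cum 194  ≥ 182 → median here
  km 42 (Zone VI, w=100) → cum 294
  km 49 (Zone VII, w=70) → cum 364
Optimal location: km 32.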